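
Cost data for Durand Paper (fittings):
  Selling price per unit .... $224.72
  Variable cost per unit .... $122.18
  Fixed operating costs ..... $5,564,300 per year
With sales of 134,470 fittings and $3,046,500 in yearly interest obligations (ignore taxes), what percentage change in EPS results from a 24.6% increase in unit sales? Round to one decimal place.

At 134,470 units, contribution = 134,470 × $102.54 = $13,788,553.80.
Operating income = contribution − fixed costs = $13,788,553.80 − $5,564,300 = $8,224,253.80.
After interest of $3,046,500.00, pre-tax earnings = $5,177,753.80.
Degree of combined leverage = contribution ÷ (EBIT − I) = $13,788,553.80 ÷ $5,177,753.80 = 2.6630.
EPS therefore changes by 2.6630 × (+24.6%) = +65.5%.

+65.5%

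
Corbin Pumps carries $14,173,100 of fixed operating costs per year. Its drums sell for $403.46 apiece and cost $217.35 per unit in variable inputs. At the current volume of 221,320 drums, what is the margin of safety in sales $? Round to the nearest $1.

Unit CM = price − variable cost = $403.46 − $217.35 = $186.11. Break-even units = $14,173,100 ÷ $186.11 = 76,154.42; break-even revenue = 76,154.42 × $403.46 = $30,725,264.23.
Current sales = 221,320 × $403.46 = $89,293,767.20.
Margin of safety = $89,293,767.20 − $30,725,264.23 = $58,568,503.

$58,568,503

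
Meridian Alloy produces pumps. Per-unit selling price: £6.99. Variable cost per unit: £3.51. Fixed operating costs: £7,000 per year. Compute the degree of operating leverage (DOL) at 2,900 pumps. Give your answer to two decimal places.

Contribution at this volume is 2,900 × £3.48 = £10,092.00.
Operating income = contribution − fixed costs = £10,092.00 − £7,000 = £3,092.00.
So DOL = total CM / EBIT = £10,092.00 / £3,092.00 = 3.2639.

3.26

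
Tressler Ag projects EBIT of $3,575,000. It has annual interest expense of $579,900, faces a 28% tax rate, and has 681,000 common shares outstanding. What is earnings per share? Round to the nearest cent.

Pre-tax income = $3,575,000 − $579,900.00 = $2,995,100.00.
Net income = $2,995,100.00 × (1 − 0.28) = $2,156,472.00.
EPS = $2,156,472.00 ÷ 681,000 = $3.17.

$3.17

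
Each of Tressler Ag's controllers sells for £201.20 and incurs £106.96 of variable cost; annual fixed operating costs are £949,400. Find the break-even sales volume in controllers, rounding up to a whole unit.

Each unit contributes £201.20 − £106.96 = £94.24.
Break-even Q = £949,400 / £94.24 = 10,074.28 → 10,075 controllers.

10,075 controllers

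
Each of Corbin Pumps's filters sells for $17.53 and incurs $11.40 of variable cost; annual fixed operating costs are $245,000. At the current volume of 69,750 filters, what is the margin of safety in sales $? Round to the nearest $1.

Contribution margin per unit = $17.53 − $11.40 = $6.13. Break-even units = $245,000 ÷ $6.13 = 39,967.37; break-even revenue = 39,967.37 × $17.53 = $700,628.06.
Actual sales revenue = 69,750 × $17.53 = $1,222,717.50.
Margin of safety = $1,222,717.50 − $700,628.06 = $522,089.

$522,089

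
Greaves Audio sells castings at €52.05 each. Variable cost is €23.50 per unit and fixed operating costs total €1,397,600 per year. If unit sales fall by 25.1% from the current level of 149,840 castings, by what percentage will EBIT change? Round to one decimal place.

Contribution at this volume is 149,840 × €28.55 = €4,277,932.00.
EBIT = €4,277,932.00 − €1,397,600 = €2,880,332.00.
Degree of operating leverage = €4,277,932.00 / €2,880,332.00 = 1.4852.
%ΔEBIT = DOL × %ΔSales = 1.4852 × -25.1% = -37.3%.

-37.3%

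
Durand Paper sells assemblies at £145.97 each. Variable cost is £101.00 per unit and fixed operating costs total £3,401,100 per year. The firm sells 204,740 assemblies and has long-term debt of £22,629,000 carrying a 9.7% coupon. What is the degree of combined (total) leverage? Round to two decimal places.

2.55

Total contribution margin = 204,740 × £44.97 = £9,207,157.80.
Subtracting fixed costs: EBIT = £9,207,157.80 − £3,401,100 = £5,806,057.80. Interest = £2,195,013.00, so EBIT − I = £3,611,044.80.
DCL = contribution ÷ (EBIT − I) = £9,207,157.80 ÷ £3,611,044.80 = 2.5497.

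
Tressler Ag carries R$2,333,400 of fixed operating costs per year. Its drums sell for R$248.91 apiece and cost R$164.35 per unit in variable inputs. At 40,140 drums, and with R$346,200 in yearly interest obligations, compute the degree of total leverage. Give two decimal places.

Total contribution margin = 40,140 × R$84.56 = R$3,394,238.40.
EBIT = R$3,394,238.40 − R$2,333,400 = R$1,060,838.40. Interest = R$346,200.00.
DOL = R$3,394,238.40 ÷ R$1,060,838.40 = 3.1996; DFL = R$1,060,838.40 ÷ R$714,638.40 = 1.4844.
DCL = DOL × DFL = 3.1996 × 1.4844 = 4.7495.

4.75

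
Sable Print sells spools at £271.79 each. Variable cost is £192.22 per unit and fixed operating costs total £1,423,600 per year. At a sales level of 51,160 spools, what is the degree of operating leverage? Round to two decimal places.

1.54

Total contribution margin = 51,160 × £79.57 = £4,070,801.20.
Operating income = contribution − fixed costs = £4,070,801.20 − £1,423,600 = £2,647,201.20.
So DOL = total CM / EBIT = £4,070,801.20 / £2,647,201.20 = 1.5378.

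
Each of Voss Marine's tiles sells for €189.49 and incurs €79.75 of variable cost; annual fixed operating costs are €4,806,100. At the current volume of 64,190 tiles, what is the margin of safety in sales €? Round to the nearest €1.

Unit CM = price − variable cost = €189.49 − €79.75 = €109.74. Break-even units = €4,806,100 ÷ €109.74 = 43,795.33; break-even revenue = 43,795.33 × €189.49 = €8,298,777.92.
Actual sales revenue = 64,190 × €189.49 = €12,163,363.10.
Margin of safety = €12,163,363.10 − €8,298,777.92 = €3,864,585.

€3,864,585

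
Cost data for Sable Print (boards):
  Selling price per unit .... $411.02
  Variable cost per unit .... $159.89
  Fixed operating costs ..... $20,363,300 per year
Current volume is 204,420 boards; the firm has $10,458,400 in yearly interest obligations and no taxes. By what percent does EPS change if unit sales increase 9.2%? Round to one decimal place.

Contribution at this volume is 204,420 × $251.13 = $51,335,994.60.
Subtracting fixed costs: EBIT = $51,335,994.60 − $20,363,300 = $30,972,694.60.
After interest of $10,458,400.00, pre-tax earnings = $20,514,294.60.
Degree of combined leverage = contribution ÷ (EBIT − I) = $51,335,994.60 ÷ $20,514,294.60 = 2.5024.
%ΔEPS = DCL × %ΔSales = 2.5024 × +9.2% = +23.0%.

+23.0%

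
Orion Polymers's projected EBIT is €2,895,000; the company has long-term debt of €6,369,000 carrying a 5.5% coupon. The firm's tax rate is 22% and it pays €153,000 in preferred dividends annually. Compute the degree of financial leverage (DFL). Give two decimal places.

Annual interest charges come to €350,295.00.
Pre-tax preferred-dividend burden = €153,000 ÷ (1 − 0.22) = €196,153.85.
DFL = EBIT ÷ [EBIT − I − D_p/(1−t)] = €2,895,000 ÷ [€2,895,000 − €350,295.00 − €196,153.85] = €2,895,000 ÷ €2,348,551.15 = 1.2327.

1.23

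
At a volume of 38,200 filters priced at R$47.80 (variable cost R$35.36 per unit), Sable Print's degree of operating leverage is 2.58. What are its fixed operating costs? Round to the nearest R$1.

R$291,019

At 38,200 units, contribution = 38,200 × R$12.44 = R$475,208.00.
Since DOL = CM ÷ EBIT, EBIT = R$475,208.00 ÷ 2.58 = R$184,189.15.
Fixed costs = CM − EBIT = R$475,208.00 − R$184,189.15 = R$291,019.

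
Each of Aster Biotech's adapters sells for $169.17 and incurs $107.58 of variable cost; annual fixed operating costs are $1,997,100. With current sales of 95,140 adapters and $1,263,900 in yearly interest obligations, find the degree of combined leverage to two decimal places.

Total contribution margin = 95,140 × $61.59 = $5,859,672.60.
Operating income = contribution − fixed costs = $5,859,672.60 − $1,997,100 = $3,862,572.60. Interest = $1,263,900.00, so EBIT − I = $2,598,672.60.
DCL = contribution ÷ (EBIT − I) = $5,859,672.60 ÷ $2,598,672.60 = 2.2549.

2.25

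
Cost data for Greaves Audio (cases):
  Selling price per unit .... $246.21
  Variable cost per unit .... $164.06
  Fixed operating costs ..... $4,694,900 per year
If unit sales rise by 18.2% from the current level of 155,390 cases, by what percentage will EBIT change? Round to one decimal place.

+28.8%

Total contribution margin = 155,390 × $82.15 = $12,765,288.50.
Operating income = contribution − fixed costs = $12,765,288.50 − $4,694,900 = $8,070,388.50.
So DOL = total CM / EBIT = $12,765,288.50 / $8,070,388.50 = 1.5817.
%ΔEBIT = DOL × %ΔSales = 1.5817 × +18.2% = +28.8%.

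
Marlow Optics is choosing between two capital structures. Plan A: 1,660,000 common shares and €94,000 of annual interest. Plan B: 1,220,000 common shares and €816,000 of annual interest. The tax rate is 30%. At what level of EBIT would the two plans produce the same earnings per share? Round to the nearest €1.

€2,817,909

At indifference, (EBIT − 94,000)(1 − t)/1,660,000 = (EBIT − 816,000)(1 − t)/1,220,000.
Cancelling (1 − t) and cross-multiplying: 1,220,000·(EBIT − 94,000) = 1,660,000·(EBIT − 816,000).
EBIT × (1,660,000 − 1,220,000) = 816,000 × 1,660,000 − 94,000 × 1,220,000 = 1,239,880,000,000, so EBIT = 1,239,880,000,000 ÷ 440,000 = 2,817,909.09.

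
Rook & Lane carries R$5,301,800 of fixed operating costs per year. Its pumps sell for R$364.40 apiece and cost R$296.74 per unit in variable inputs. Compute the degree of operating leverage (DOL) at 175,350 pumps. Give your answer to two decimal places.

Total contribution margin = 175,350 × R$67.66 = R$11,864,181.00.
Subtracting fixed costs: EBIT = R$11,864,181.00 − R$5,301,800 = R$6,562,381.00.
So DOL = total CM / EBIT = R$11,864,181.00 / R$6,562,381.00 = 1.8079.

1.81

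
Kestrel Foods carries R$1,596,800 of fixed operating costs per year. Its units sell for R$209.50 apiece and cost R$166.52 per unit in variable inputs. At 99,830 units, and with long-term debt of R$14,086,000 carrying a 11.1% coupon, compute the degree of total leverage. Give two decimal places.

3.80

At 99,830 units, contribution = 99,830 × R$42.98 = R$4,290,693.40.
Operating income = contribution − fixed costs = R$4,290,693.40 − R$1,596,800 = R$2,693,893.40. Interest = R$1,563,546.00.
DOL = R$4,290,693.40 ÷ R$2,693,893.40 = 1.5927; DFL = R$2,693,893.40 ÷ R$1,130,347.40 = 2.3832.
Combined leverage = 1.5927 × 2.3832 = 3.7957.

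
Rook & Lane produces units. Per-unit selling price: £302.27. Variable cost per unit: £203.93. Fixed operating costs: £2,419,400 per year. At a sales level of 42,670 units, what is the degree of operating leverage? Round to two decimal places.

At 42,670 units, contribution = 42,670 × £98.34 = £4,196,167.80.
EBIT = £4,196,167.80 − £2,419,400 = £1,776,767.80.
DOL = contribution ÷ EBIT = £4,196,167.80 ÷ £1,776,767.80 = 2.3617.

2.36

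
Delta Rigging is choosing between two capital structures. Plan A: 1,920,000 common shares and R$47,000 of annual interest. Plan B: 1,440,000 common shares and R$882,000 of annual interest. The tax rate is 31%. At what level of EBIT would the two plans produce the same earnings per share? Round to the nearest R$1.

R$3,387,000

Set EPS_A = EPS_B: (EBIT − R$47,000)(1 − 0.31) ÷ 1,920,000 = (EBIT − R$882,000)(1 − 0.31) ÷ 1,440,000.
The (1 − t) factor cancels: (EBIT − 47,000) × 1,440,000 = (EBIT − 882,000) × 1,920,000.
Solving, EBIT = (882,000·1,920,000 − 47,000·1,440,000) / (1,920,000 − 1,440,000) = 1,625,760,000,000 / 480,000 = 3,387,000.00.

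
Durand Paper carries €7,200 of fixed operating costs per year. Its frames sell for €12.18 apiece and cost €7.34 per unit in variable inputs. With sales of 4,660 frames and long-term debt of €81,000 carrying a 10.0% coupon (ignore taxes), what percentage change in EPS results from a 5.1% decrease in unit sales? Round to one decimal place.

At 4,660 units, contribution = 4,660 × €4.84 = €22,554.40.
Operating income = contribution − fixed costs = €22,554.40 − €7,200 = €15,354.40.
After interest of €8,100.00, pre-tax earnings = €7,254.40.
DCL = total CM / (EBIT − I) = €22,554.40 / €7,254.40 = 3.1091.
EPS therefore changes by 3.1091 × (-5.1%) = -15.9%.

-15.9%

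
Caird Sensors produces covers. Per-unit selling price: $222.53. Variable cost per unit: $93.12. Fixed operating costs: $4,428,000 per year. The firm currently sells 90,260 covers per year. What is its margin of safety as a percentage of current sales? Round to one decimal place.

62.1%

Contribution margin per unit = $222.53 − $93.12 = $129.41. Break-even units = $4,428,000 ÷ $129.41 = 34,216.83; break-even revenue = 34,216.83 × $222.53 = $7,614,271.23.
Actual sales revenue = 90,260 × $222.53 = $20,085,557.80.
Margin of safety = ($20,085,557.80 − $7,614,271.23) ÷ $20,085,557.80 = 62.1%.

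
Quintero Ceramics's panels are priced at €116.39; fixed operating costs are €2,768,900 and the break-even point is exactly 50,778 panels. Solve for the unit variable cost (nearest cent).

€61.86

At break-even, FC = Q × (P − VC), so P − VC = €2,768,900 ÷ 50,778 = €54.5295.
Variable cost per unit = €116.39 − €54.5295 = €61.86.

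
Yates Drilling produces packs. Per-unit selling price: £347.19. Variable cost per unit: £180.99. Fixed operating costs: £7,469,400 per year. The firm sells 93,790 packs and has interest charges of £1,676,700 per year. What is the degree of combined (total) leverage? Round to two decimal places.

2.42

At 93,790 units, contribution = 93,790 × £166.20 = £15,587,898.00.
EBIT = £15,587,898.00 − £7,469,400 = £8,118,498.00. Interest = £1,676,700.00.
DOL = £15,587,898.00 ÷ £8,118,498.00 = 1.9200; DFL = £8,118,498.00 ÷ £6,441,798.00 = 1.2603.
Combined leverage = 1.9200 × 1.2603 = 2.4198.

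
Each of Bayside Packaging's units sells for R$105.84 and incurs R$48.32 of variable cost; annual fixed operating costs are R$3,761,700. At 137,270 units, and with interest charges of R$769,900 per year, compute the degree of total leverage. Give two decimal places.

2.35

Contribution at this volume is 137,270 × R$57.52 = R$7,895,770.40.
Subtracting fixed costs: EBIT = R$7,895,770.40 − R$3,761,700 = R$4,134,070.40. Interest = R$769,900.00.
DOL = R$7,895,770.40 ÷ R$4,134,070.40 = 1.9099; DFL = R$4,134,070.40 ÷ R$3,364,170.40 = 1.2289.
DCL = DOL × DFL = 1.9099 × 1.2289 = 2.3471.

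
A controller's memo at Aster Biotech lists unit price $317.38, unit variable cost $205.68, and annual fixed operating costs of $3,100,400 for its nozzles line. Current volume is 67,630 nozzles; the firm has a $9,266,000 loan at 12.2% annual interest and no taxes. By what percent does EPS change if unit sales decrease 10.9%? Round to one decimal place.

At 67,630 units, contribution = 67,630 × $111.70 = $7,554,271.00.
EBIT = $7,554,271.00 − $3,100,400 = $4,453,871.00.
Interest = $1,130,452.00, so EBIT − I = $3,323,419.00.
DCL = total CM / (EBIT − I) = $7,554,271.00 / $3,323,419.00 = 2.2730.
EPS therefore changes by 2.2730 × (-10.9%) = -24.8%.

-24.8%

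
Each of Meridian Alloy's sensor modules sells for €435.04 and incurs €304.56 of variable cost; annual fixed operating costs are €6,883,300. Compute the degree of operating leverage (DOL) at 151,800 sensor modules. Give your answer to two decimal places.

At 151,800 units, contribution = 151,800 × €130.48 = €19,806,864.00.
Operating income = contribution − fixed costs = €19,806,864.00 − €6,883,300 = €12,923,564.00.
So DOL = total CM / EBIT = €19,806,864.00 / €12,923,564.00 = 1.5326.

1.53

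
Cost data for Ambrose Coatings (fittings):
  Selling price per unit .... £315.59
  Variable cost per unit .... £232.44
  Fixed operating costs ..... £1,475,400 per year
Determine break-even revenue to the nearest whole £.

£5,599,777

Contribution margin per unit = £315.59 − £232.44 = £83.15, a CM ratio of £83.15 ÷ £315.59 = 0.2635.
Break-even revenue = fixed costs × price ÷ CM = £1,475,400 × £315.59 ÷ £83.15 = £5,599,777.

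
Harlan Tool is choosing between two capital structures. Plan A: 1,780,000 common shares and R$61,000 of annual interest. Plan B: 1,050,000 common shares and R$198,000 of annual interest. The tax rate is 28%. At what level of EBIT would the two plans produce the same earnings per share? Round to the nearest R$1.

R$395,055

At indifference, (EBIT − 61,000)(1 − t)/1,780,000 = (EBIT − 198,000)(1 − t)/1,050,000.
The (1 − t) factor cancels: (EBIT − 61,000) × 1,050,000 = (EBIT − 198,000) × 1,780,000.
Solving, EBIT = (198,000·1,780,000 − 61,000·1,050,000) / (1,780,000 − 1,050,000) = 288,390,000,000 / 730,000 = 395,054.79.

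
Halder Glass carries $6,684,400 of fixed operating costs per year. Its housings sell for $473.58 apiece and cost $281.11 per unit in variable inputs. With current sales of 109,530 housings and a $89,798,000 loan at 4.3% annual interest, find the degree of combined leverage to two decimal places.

Contribution at this volume is 109,530 × $192.47 = $21,081,239.10.
Subtracting fixed costs: EBIT = $21,081,239.10 − $6,684,400 = $14,396,839.10. Interest = $3,861,314.00, so EBIT − I = $10,535,525.10.
DCL = contribution ÷ (EBIT − I) = $21,081,239.10 ÷ $10,535,525.10 = 2.0010.

2.00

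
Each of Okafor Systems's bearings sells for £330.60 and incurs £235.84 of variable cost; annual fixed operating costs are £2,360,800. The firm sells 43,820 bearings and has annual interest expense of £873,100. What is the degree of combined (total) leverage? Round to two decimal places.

Total contribution margin = 43,820 × £94.76 = £4,152,383.20.
Subtracting fixed costs: EBIT = £4,152,383.20 − £2,360,800 = £1,791,583.20. Interest = £873,100.00.
DOL = £4,152,383.20 ÷ £1,791,583.20 = 2.3177; DFL = £1,791,583.20 ÷ £918,483.20 = 1.9506.
Combined leverage = 2.3177 × 1.9506 = 4.5209.

4.52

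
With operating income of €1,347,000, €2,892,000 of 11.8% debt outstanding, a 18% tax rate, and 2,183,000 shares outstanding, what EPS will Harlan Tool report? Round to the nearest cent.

Interest = €341,256.00, so EBT = €1,347,000 − €341,256.00 = €1,005,744.00.
Net income = €1,005,744.00 × (1 − 0.18) = €824,710.08.
EPS = €824,710.08 ÷ 2,183,000 = €0.38.

€0.38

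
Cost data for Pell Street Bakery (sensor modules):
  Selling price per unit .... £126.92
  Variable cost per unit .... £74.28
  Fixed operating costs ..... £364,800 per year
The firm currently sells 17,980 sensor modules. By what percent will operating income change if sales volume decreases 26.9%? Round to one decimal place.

At 17,980 units, contribution = 17,980 × £52.64 = £946,467.20.
Operating income = contribution − fixed costs = £946,467.20 − £364,800 = £581,667.20.
DOL = contribution ÷ EBIT = £946,467.20 ÷ £581,667.20 = 1.6272.
So EBIT moves 1.6272 × (-26.9%) = -43.8%.

-43.8%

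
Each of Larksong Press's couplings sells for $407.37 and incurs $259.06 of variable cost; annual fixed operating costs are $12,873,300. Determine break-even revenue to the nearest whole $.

$35,359,694

CM per unit = $407.37 − $259.06 = $148.31; CM ratio = $148.31 / $407.37 = 0.3641.
Break-even sales = FC ÷ CM ratio = $12,873,300 × $407.37 / $148.31 = $35,359,694.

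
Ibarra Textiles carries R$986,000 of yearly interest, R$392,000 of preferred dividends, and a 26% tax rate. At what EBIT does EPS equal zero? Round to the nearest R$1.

R$1,515,730

Grossing the preferred dividend up to pre-tax terms: R$392,000 / (1 − 0.26) = R$529,729.73.
Financial break-even EBIT = interest + D_p ÷ (1 − t) = R$986,000 + R$529,729.73 = R$1,515,729.73.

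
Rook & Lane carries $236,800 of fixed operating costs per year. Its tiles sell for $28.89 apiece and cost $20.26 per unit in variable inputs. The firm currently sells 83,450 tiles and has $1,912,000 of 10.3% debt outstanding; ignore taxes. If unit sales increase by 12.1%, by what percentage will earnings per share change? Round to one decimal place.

+30.4%

Contribution at this volume is 83,450 × $8.63 = $720,173.50.
Subtracting fixed costs: EBIT = $720,173.50 − $236,800 = $483,373.50.
Interest = $196,936.00, so EBIT − I = $286,437.50.
Degree of combined leverage = contribution ÷ (EBIT − I) = $720,173.50 ÷ $286,437.50 = 2.5142.
EPS therefore changes by 2.5142 × (+12.1%) = +30.4%.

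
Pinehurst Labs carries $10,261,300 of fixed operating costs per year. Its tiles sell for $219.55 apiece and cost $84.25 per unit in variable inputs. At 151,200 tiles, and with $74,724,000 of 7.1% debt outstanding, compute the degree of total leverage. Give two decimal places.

Contribution at this volume is 151,200 × $135.30 = $20,457,360.00.
EBIT = $20,457,360.00 − $10,261,300 = $10,196,060.00. Interest = $5,305,404.00, so EBIT − I = $4,890,656.00.
DCL = contribution ÷ (EBIT − I) = $20,457,360.00 ÷ $4,890,656.00 = 4.1829.

4.18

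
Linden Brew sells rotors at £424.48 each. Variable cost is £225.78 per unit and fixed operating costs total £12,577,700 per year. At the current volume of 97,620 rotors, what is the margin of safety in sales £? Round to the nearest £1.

£14,568,175

Each unit contributes £424.48 − £225.78 = £198.70. Break-even units = £12,577,700 ÷ £198.70 = 63,299.95; break-even revenue = 63,299.95 × £424.48 = £26,869,562.64.
Actual sales revenue = 97,620 × £424.48 = £41,437,737.60.
Margin of safety = £41,437,737.60 − £26,869,562.64 = £14,568,175.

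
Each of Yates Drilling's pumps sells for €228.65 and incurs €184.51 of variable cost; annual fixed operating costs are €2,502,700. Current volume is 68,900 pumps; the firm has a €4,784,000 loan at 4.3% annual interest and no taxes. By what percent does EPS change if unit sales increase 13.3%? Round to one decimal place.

Contribution at this volume is 68,900 × €44.14 = €3,041,246.00.
EBIT = €3,041,246.00 − €2,502,700 = €538,546.00.
After interest of €205,712.00, pre-tax earnings = €332,834.00.
DCL = total CM / (EBIT − I) = €3,041,246.00 / €332,834.00 = 9.1374.
EPS therefore changes by 9.1374 × (+13.3%) = +121.5%.

+121.5%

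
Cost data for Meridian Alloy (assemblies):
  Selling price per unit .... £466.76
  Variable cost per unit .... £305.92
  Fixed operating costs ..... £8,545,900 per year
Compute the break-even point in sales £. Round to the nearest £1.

£24,800,325

CM per unit = £466.76 − £305.92 = £160.84; CM ratio = £160.84 / £466.76 = 0.3446.
Break-even sales = FC ÷ CM ratio = £8,545,900 × £466.76 / £160.84 = £24,800,325.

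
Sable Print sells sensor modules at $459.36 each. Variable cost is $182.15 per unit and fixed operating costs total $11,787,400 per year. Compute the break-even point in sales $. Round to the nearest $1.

CM per unit = $459.36 − $182.15 = $277.21; CM ratio = $277.21 / $459.36 = 0.6035.
Break-even sales = FC ÷ CM ratio = $11,787,400 × $459.36 / $277.21 = $19,532,701.

$19,532,701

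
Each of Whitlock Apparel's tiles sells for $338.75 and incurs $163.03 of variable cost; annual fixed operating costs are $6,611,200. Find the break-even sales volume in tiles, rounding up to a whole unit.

Contribution margin per unit = $338.75 − $163.03 = $175.72.
Break-even volume = fixed costs ÷ CM per unit = $6,611,200 ÷ $175.72 = 37,623.49, so 37,624 tiles.

37,624 tiles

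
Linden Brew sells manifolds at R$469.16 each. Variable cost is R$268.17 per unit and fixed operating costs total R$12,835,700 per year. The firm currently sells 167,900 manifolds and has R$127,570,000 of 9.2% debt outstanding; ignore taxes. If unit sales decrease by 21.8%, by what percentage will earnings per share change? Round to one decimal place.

Contribution at this volume is 167,900 × R$200.99 = R$33,746,221.00.
EBIT = R$33,746,221.00 − R$12,835,700 = R$20,910,521.00.
After interest of R$11,736,440.00, pre-tax earnings = R$9,174,081.00.
Degree of combined leverage = contribution ÷ (EBIT − I) = R$33,746,221.00 ÷ R$9,174,081.00 = 3.6784.
EPS therefore changes by 3.6784 × (-21.8%) = -80.2%.

-80.2%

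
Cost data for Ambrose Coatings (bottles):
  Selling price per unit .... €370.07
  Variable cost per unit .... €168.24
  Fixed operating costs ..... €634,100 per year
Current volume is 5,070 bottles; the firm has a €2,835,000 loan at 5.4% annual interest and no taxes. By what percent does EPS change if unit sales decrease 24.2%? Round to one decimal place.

-104.9%

At 5,070 units, contribution = 5,070 × €201.83 = €1,023,278.10.
EBIT = €1,023,278.10 − €634,100 = €389,178.10.
After interest of €153,090.00, pre-tax earnings = €236,088.10.
Degree of combined leverage = contribution ÷ (EBIT − I) = €1,023,278.10 ÷ €236,088.10 = 4.3343.
EPS therefore changes by 4.3343 × (-24.2%) = -104.9%.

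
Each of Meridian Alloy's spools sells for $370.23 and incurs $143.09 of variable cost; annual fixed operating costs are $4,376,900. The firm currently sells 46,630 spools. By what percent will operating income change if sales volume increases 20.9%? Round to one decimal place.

At 46,630 units, contribution = 46,630 × $227.14 = $10,591,538.20.
Operating income = contribution − fixed costs = $10,591,538.20 − $4,376,900 = $6,214,638.20.
DOL = contribution ÷ EBIT = $10,591,538.20 ÷ $6,214,638.20 = 1.7043.
%ΔEBIT = DOL × %ΔSales = 1.7043 × +20.9% = +35.6%.

+35.6%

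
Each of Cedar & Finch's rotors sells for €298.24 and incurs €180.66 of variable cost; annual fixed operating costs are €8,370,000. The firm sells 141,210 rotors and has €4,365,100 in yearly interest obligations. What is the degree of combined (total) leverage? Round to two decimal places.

4.29

At 141,210 units, contribution = 141,210 × €117.58 = €16,603,471.80.
Operating income = contribution − fixed costs = €16,603,471.80 − €8,370,000 = €8,233,471.80. Interest = €4,365,100.00, so EBIT − I = €3,868,371.80.
Degree of total leverage = total CM / (EBIT − interest) = €16,603,471.80 / €3,868,371.80 = 4.2921.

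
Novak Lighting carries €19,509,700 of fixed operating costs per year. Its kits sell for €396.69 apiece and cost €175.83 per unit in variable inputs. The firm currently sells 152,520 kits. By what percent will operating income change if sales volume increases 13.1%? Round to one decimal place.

Total contribution margin = 152,520 × €220.86 = €33,685,567.20.
EBIT = €33,685,567.20 − €19,509,700 = €14,175,867.20.
Degree of operating leverage = €33,685,567.20 / €14,175,867.20 = 2.3763.
%ΔEBIT = DOL × %ΔSales = 2.3763 × +13.1% = +31.1%.

+31.1%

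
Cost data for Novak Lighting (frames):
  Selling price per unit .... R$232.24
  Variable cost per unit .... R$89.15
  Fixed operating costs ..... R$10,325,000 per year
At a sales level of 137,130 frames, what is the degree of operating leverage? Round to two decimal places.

2.11

Contribution at this volume is 137,130 × R$143.09 = R$19,621,931.70.
Operating income = contribution − fixed costs = R$19,621,931.70 − R$10,325,000 = R$9,296,931.70.
DOL = contribution ÷ EBIT = R$19,621,931.70 ÷ R$9,296,931.70 = 2.1106.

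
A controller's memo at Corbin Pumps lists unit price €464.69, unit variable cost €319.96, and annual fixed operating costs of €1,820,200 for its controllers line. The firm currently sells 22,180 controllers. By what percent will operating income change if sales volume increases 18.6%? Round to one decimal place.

+43.0%

Total contribution margin = 22,180 × €144.73 = €3,210,111.40.
Subtracting fixed costs: EBIT = €3,210,111.40 − €1,820,200 = €1,389,911.40.
Degree of operating leverage = €3,210,111.40 / €1,389,911.40 = 2.3096.
%ΔEBIT = DOL × %ΔSales = 2.3096 × +18.6% = +43.0%.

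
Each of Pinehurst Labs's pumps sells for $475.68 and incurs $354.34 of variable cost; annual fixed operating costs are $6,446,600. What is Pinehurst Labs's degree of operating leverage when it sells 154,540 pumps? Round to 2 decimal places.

Total contribution margin = 154,540 × $121.34 = $18,751,883.60.
EBIT = $18,751,883.60 − $6,446,600 = $12,305,283.60.
DOL = contribution ÷ EBIT = $18,751,883.60 ÷ $12,305,283.60 = 1.5239.

1.52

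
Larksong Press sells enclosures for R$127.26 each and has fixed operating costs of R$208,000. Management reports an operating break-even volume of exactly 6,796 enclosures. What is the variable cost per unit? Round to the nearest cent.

R$96.65

At break-even, FC = Q × (P − VC), so P − VC = R$208,000 ÷ 6,796 = R$30.6062.
Variable cost per unit = R$127.26 − R$30.6062 = R$96.65.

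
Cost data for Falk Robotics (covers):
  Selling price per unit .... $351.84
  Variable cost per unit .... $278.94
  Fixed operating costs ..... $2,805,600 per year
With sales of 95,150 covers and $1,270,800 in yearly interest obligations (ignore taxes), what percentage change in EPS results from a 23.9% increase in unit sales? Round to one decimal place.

At 95,150 units, contribution = 95,150 × $72.90 = $6,936,435.00.
Subtracting fixed costs: EBIT = $6,936,435.00 − $2,805,600 = $4,130,835.00.
Interest = $1,270,800.00, so EBIT − I = $2,860,035.00.
DCL = total CM / (EBIT − I) = $6,936,435.00 / $2,860,035.00 = 2.4253.
EPS therefore changes by 2.4253 × (+23.9%) = +58.0%.

+58.0%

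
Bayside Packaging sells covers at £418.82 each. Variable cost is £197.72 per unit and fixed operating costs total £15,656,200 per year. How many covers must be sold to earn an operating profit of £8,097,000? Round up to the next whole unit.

Contribution margin per unit = £418.82 − £197.72 = £221.10.
Units = (FC + target) / CM = (£15,656,200 + £8,097,000) / £221.10 = 107,431.93, so 107,432 covers.

107,432 covers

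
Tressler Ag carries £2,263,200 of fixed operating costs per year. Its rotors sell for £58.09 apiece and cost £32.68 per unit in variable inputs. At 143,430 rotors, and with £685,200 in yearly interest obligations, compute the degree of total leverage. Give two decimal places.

5.24

At 143,430 units, contribution = 143,430 × £25.41 = £3,644,556.30.
Subtracting fixed costs: EBIT = £3,644,556.30 − £2,263,200 = £1,381,356.30. Interest = £685,200.00, so EBIT − I = £696,156.30.
Degree of total leverage = total CM / (EBIT − interest) = £3,644,556.30 / £696,156.30 = 5.2353.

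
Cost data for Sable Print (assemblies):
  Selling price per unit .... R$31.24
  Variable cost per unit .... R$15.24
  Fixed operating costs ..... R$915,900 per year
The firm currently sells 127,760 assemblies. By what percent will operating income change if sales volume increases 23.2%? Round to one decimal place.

Total contribution margin = 127,760 × R$16.00 = R$2,044,160.00.
EBIT = R$2,044,160.00 − R$915,900 = R$1,128,260.00.
So DOL = total CM / EBIT = R$2,044,160.00 / R$1,128,260.00 = 1.8118.
Operating income changes by 1.8118 × +23.2% = +42.0%.

+42.0%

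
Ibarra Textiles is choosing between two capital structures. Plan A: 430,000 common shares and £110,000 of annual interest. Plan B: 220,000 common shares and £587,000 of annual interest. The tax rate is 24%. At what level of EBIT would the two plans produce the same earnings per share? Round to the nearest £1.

£1,086,714

Set EPS_A = EPS_B: (EBIT − £110,000)(1 − 0.24) ÷ 430,000 = (EBIT − £587,000)(1 − 0.24) ÷ 220,000.
The (1 − t) factor cancels: (EBIT − 110,000) × 220,000 = (EBIT − 587,000) × 430,000.
Solving, EBIT = (587,000·430,000 − 110,000·220,000) / (430,000 − 220,000) = 228,210,000,000 / 210,000 = 1,086,714.29.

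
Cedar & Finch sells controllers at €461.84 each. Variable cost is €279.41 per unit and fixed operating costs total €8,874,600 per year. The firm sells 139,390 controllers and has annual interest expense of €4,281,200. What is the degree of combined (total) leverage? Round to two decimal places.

Contribution at this volume is 139,390 × €182.43 = €25,428,917.70.
Operating income = contribution − fixed costs = €25,428,917.70 − €8,874,600 = €16,554,317.70. Interest = €4,281,200.00.
DOL = €25,428,917.70 ÷ €16,554,317.70 = 1.5361; DFL = €16,554,317.70 ÷ €12,273,117.70 = 1.3488.
Combined leverage = 1.5361 × 1.3488 = 2.0719.

2.07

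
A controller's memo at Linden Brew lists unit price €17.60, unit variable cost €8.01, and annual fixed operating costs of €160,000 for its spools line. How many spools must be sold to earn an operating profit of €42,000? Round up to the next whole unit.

Contribution margin per unit = €17.60 − €8.01 = €9.59.
Units = (FC + target) / CM = (€160,000 + €42,000) / €9.59 = 21,063.61, so 21,064 spools.

21,064 spools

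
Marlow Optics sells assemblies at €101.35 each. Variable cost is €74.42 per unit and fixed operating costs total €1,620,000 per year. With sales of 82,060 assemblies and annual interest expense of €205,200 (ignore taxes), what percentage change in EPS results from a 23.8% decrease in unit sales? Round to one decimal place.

At 82,060 units, contribution = 82,060 × €26.93 = €2,209,875.80.
Subtracting fixed costs: EBIT = €2,209,875.80 − €1,620,000 = €589,875.80.
After interest of €205,200.00, pre-tax earnings = €384,675.80.
Degree of combined leverage = contribution ÷ (EBIT − I) = €2,209,875.80 ÷ €384,675.80 = 5.7448.
EPS therefore changes by 5.7448 × (-23.8%) = -136.7%.

-136.7%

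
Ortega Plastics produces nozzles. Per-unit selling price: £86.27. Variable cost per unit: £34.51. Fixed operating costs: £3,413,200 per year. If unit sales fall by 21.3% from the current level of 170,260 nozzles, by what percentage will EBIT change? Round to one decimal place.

Total contribution margin = 170,260 × £51.76 = £8,812,657.60.
Subtracting fixed costs: EBIT = £8,812,657.60 − £3,413,200 = £5,399,457.60.
Degree of operating leverage = £8,812,657.60 / £5,399,457.60 = 1.6321.
Operating income changes by 1.6321 × -21.3% = -34.8%.

-34.8%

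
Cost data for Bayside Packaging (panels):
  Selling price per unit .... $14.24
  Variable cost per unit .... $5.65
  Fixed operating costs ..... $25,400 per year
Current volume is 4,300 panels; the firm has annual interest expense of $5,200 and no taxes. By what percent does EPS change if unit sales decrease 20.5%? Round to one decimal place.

Contribution at this volume is 4,300 × $8.59 = $36,937.00.
Subtracting fixed costs: EBIT = $36,937.00 − $25,400 = $11,537.00.
After interest of $5,200.00, pre-tax earnings = $6,337.00.
DCL = total CM / (EBIT − I) = $36,937.00 / $6,337.00 = 5.8288.
EPS therefore changes by 5.8288 × (-20.5%) = -119.5%.

-119.5%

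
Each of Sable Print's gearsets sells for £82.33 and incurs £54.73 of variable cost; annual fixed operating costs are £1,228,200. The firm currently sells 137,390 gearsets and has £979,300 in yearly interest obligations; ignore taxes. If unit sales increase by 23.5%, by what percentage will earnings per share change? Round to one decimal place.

+56.2%

Total contribution margin = 137,390 × £27.60 = £3,791,964.00.
Operating income = contribution − fixed costs = £3,791,964.00 − £1,228,200 = £2,563,764.00.
Interest = £979,300.00, so EBIT − I = £1,584,464.00.
DCL = total CM / (EBIT − I) = £3,791,964.00 / £1,584,464.00 = 2.3932.
%ΔEPS = DCL × %ΔSales = 2.3932 × +23.5% = +56.2%.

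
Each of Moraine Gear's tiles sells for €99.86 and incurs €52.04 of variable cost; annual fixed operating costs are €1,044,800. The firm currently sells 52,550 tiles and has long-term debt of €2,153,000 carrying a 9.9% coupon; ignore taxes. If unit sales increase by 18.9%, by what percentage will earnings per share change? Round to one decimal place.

Contribution at this volume is 52,550 × €47.82 = €2,512,941.00.
EBIT = €2,512,941.00 − €1,044,800 = €1,468,141.00.
Interest = €213,147.00, so EBIT − I = €1,254,994.00.
Degree of combined leverage = contribution ÷ (EBIT − I) = €2,512,941.00 ÷ €1,254,994.00 = 2.0024.
%ΔEPS = DCL × %ΔSales = 2.0024 × +18.9% = +37.8%.

+37.8%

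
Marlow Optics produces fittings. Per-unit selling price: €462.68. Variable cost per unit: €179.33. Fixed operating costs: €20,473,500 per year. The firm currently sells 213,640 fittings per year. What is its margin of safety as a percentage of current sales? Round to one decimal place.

66.2%

Each unit contributes €462.68 − €179.33 = €283.35. Break-even units = €20,473,500 ÷ €283.35 = 72,255.16; break-even revenue = 72,255.16 × €462.68 = €33,431,018.10.
Actual sales revenue = 213,640 × €462.68 = €98,846,955.20.
Margin of safety = (€98,846,955.20 − €33,431,018.10) ÷ €98,846,955.20 = 66.2%.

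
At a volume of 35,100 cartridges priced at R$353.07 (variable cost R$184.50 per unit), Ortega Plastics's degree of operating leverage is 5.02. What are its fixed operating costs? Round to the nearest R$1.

Total contribution margin = 35,100 × R$168.57 = R$5,916,807.00.
DOL = contribution / EBIT, so EBIT = R$5,916,807.00 / 5.02 = R$1,178,646.81.
And FC = contribution − EBIT = R$5,916,807.00 − R$1,178,646.81 = R$4,738,160.

R$4,738,160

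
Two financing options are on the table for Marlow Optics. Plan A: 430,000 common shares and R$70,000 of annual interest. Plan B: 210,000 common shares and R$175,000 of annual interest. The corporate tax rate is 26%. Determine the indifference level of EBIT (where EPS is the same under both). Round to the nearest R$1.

R$275,227

Set EPS_A = EPS_B: (EBIT − R$70,000)(1 − 0.26) ÷ 430,000 = (EBIT − R$175,000)(1 − 0.26) ÷ 210,000.
Cancelling (1 − t) and cross-multiplying: 210,000·(EBIT − 70,000) = 430,000·(EBIT − 175,000).
EBIT × (430,000 − 210,000) = 175,000 × 430,000 − 70,000 × 210,000 = 60,550,000,000, so EBIT = 60,550,000,000 ÷ 220,000 = 275,227.27.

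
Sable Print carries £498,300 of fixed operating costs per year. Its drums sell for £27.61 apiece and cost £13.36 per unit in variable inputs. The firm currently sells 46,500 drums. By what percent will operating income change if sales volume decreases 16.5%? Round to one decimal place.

Total contribution margin = 46,500 × £14.25 = £662,625.00.
Operating income = contribution − fixed costs = £662,625.00 − £498,300 = £164,325.00.
DOL = contribution ÷ EBIT = £662,625.00 ÷ £164,325.00 = 4.0324.
So EBIT moves 4.0324 × (-16.5%) = -66.5%.

-66.5%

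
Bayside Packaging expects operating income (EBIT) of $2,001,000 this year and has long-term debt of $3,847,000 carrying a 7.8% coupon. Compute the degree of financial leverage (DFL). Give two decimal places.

1.18

Interest = $300,066.00.
Degree of financial leverage = EBIT / (EBIT − interest) = $2,001,000 / $1,700,934.00 = 1.1764.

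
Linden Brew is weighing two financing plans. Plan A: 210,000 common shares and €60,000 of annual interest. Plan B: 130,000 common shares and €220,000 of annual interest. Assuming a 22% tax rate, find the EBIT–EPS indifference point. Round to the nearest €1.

€480,000

Set EPS_A = EPS_B: (EBIT − €60,000)(1 − 0.22) ÷ 210,000 = (EBIT − €220,000)(1 − 0.22) ÷ 130,000.
The (1 − t) factor cancels: (EBIT − 60,000) × 130,000 = (EBIT − 220,000) × 210,000.
EBIT × (210,000 − 130,000) = 220,000 × 210,000 − 60,000 × 130,000 = 38,400,000,000, so EBIT = 38,400,000,000 ÷ 80,000 = 480,000.00.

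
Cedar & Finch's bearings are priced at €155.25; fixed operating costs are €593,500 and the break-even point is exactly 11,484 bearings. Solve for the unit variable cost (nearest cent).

€103.57

Contribution per unit must be FC / Q = €593,500 / 11,484 = €51.6806.
Variable cost per unit = €155.25 − €51.6806 = €103.57.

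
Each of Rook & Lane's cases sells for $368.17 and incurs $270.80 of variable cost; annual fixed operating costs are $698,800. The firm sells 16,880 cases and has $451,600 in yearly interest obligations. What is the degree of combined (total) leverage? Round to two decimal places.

At 16,880 units, contribution = 16,880 × $97.37 = $1,643,605.60.
Subtracting fixed costs: EBIT = $1,643,605.60 − $698,800 = $944,805.60. Interest = $451,600.00, so EBIT − I = $493,205.60.
Degree of total leverage = total CM / (EBIT − interest) = $1,643,605.60 / $493,205.60 = 3.3325.

3.33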